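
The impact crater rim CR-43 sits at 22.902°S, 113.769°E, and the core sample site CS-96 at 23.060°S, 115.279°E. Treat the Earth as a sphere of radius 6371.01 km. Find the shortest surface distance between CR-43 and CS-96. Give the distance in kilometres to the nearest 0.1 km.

Δφ = -0.1580°,  Δλ = 1.5100°
a = sin²(Δφ/2) + cos φ₁ cos φ₂ sin²(Δλ/2) = 0.000149
c = 2·arcsin(√a) = 0.024419 rad = 1.3991°
d = R·c = 6371.01 × 0.024419 = 155.6 km

155.6 km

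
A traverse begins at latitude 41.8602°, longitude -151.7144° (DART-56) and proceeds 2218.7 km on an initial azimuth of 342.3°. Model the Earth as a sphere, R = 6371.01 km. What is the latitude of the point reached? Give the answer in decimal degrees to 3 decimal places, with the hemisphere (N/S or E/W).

δ = d/R = 2218.7/6371.01 = 0.348249 rad
φ₂ = arcsin(sin φ₁ cos δ + cos φ₁ sin δ cos θ)
   = arcsin(0.66732·0.93997 + 0.74478·0.34125·0.95266) = 60.38698°
λ₂ = λ₁ + atan2(sin θ sin δ cos φ₁, cos δ − sin φ₁ sin φ₂) = -163.83472°

60.387°N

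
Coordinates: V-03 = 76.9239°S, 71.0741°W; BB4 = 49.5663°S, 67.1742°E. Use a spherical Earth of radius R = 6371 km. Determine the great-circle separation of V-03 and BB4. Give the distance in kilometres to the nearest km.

Δφ = 27.3576°,  Δλ = 138.2483°
a = sin²(Δφ/2) + cos φ₁ cos φ₂ sin²(Δλ/2) = 0.184025
c = 2·arcsin(√a) = 0.886729 rad = 50.8058°
d = R·c = 6371 × 0.886729 = 5649.4 km

5649 km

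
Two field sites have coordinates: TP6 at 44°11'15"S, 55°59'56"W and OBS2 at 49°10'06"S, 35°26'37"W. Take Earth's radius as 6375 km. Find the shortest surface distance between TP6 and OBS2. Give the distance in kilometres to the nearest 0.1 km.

TP6: φ = -44.18750°, λ = -55.99889°
OBS2: φ = -49.16833°, λ = -35.44361°
Δφ = -4.9808°,  Δλ = 20.5553°
a = sin²(Δφ/2) + cos φ₁ cos φ₂ sin²(Δλ/2) = 0.016813
c = 2·arcsin(√a) = 0.260061 rad = 14.9004°
d = R·c = 6375 × 0.260061 = 1657.9 km

1657.9 km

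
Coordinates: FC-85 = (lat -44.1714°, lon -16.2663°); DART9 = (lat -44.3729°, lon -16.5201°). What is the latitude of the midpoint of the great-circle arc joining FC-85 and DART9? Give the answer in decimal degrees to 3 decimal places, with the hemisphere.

Bx = cos φ₂ cos Δλ = 0.714797,  By = cos φ₂ sin Δλ = -0.003166
φₘ = atan2(sin φ₁ + sin φ₂, √((cos φ₁ + Bx)² + By²)) = -44.27222°
λₘ = λ₁ + atan2(By, cos φ₁ + Bx) = -16.39298°

44.272°S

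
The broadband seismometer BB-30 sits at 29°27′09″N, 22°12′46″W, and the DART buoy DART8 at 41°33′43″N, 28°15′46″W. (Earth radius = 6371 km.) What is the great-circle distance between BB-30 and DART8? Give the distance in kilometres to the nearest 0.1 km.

1452.6 km

BB-30: φ = +29.45250°, λ = -22.21278°
DART8: φ = +41.56194°, λ = -28.26278°
Δφ = 12.1094°,  Δλ = -6.0500°
a = sin²(Δφ/2) + cos φ₁ cos φ₂ sin²(Δλ/2) = 0.012940
c = 2·arcsin(√a) = 0.228003 rad = 13.0636°
d = R·c = 6371 × 0.228003 = 1452.6 km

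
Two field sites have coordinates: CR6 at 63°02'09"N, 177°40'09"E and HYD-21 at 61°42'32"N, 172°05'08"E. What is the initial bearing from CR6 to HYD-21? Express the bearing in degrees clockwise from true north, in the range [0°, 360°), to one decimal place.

CR6: φ = +63.03583°, λ = +177.66917°
HYD-21: φ = +61.70889°, λ = +172.08556°
Δλ = -5.5836°
y = sin Δλ · cos φ₂ = -0.046115
x = cos φ₁ sin φ₂ − sin φ₁ cos φ₂ cos Δλ = -0.021153
θ = atan2(y, x) = -114.6413° → 245.3587° (mod 360°)

245.4°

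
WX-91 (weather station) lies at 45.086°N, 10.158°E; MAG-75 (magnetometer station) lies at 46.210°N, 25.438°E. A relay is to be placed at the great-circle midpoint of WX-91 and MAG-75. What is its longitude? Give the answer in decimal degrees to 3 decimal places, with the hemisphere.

Bx = cos φ₂ cos Δλ = 0.667554,  By = cos φ₂ sin Δλ = 0.182372
φₘ = atan2(sin φ₁ + sin φ₂, √((cos φ₁ + Bx)² + By²)) = 45.90332°
λₘ = λ₁ + atan2(By, cos φ₁ + Bx) = 17.72089°

17.721°E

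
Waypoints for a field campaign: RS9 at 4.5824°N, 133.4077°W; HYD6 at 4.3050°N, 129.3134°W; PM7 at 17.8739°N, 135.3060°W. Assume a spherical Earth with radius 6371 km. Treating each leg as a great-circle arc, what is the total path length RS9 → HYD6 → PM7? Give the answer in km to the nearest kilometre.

RS9→HYD6: c = 0.071408 rad, d = 454.94 km
HYD6→PM7: c = 0.258000 rad, d = 1643.72 km
Total = 454.94 + 1643.72 = 2098.66 km

2099 km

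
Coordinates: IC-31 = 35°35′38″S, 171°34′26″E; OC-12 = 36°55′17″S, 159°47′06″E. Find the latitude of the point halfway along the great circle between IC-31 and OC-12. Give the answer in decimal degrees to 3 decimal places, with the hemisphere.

36.403°S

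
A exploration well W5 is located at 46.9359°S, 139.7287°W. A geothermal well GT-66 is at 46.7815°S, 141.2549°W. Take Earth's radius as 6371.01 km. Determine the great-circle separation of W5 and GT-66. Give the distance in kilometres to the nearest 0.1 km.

117.3 km

Δφ = 0.1544°,  Δλ = -1.5262°
a = sin²(Δφ/2) + cos φ₁ cos φ₂ sin²(Δλ/2) = 0.000085
c = 2·arcsin(√a) = 0.018412 rad = 1.0550°
d = R·c = 6371.01 × 0.018412 = 117.3 km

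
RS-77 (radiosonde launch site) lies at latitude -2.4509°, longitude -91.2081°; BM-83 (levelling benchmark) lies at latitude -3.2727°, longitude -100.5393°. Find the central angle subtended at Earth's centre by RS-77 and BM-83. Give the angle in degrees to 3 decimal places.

Δφ = -0.8218°,  Δλ = -9.3312°
a = sin²(Δφ/2) + cos φ₁ cos φ₂ sin²(Δλ/2) = 0.006651
c = 2·arcsin(√a) = 0.163286 rad = 9.3556°

9.356°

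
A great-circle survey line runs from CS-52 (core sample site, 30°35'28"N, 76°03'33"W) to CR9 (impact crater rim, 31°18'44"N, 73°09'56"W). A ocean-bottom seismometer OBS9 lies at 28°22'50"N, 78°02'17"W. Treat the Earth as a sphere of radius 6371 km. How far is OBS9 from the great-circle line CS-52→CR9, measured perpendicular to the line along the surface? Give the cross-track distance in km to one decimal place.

177.1 km

CS-52: φ = +30.59111°, λ = -76.05917°
CR9: φ = +31.31222°, λ = -73.16556°
OBS9: φ = +28.38056°, λ = -78.03806°
δ₁₃ = central angle CS-52→OBS9 = 0.048910 rad  (haversine)
θ₁₃ = bearing CS-52→OBS9 = 218.419°,  θ₁₂ = bearing CS-52→CR9 = 73.056°
dₓₜ = R·arcsin(sin δ₁₃ · sin(θ₁₃ − θ₁₂)) = 6371·arcsin(0.04889·sin(145.363°)) = 177.059 km
|dₓₜ| = 177.059 km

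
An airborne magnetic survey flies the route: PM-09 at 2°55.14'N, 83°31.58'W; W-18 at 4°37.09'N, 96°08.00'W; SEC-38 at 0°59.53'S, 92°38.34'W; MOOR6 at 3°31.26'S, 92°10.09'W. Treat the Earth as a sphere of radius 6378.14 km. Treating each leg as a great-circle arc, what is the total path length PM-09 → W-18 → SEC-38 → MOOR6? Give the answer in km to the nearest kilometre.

2435 km

PM-09: φ = +2.91900°, λ = -83.52633°
W-18: φ = +4.61817°, λ = -96.13333°
SEC-38: φ = -0.99217°, λ = -92.63900°
MOOR6: φ = -3.52100°, λ = -92.16817°
PM-09→W-18: c = 0.221542 rad, d = 1413.02 km
W-18→SEC-38: c = 0.115329 rad, d = 735.59 km
SEC-38→MOOR6: c = 0.044894 rad, d = 286.34 km
Total = 1413.02 + 735.59 + 286.34 = 2434.95 km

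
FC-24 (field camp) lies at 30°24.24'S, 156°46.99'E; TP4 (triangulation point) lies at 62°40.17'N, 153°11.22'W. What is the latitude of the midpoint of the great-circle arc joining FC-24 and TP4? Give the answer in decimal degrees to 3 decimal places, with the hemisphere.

FC-24: φ = -30.40400°, λ = +156.78317°
TP4: φ = +62.66950°, λ = -153.18700°
Bx = cos φ₂ cos Δλ = 0.294935,  By = cos φ₂ sin Δλ = 0.351862
φₘ = atan2(sin φ₁ + sin φ₂, √((cos φ₁ + Bx)² + By²)) = 17.53691°
λₘ = λ₁ + atan2(By, cos φ₁ + Bx) = 173.69281°

17.537°N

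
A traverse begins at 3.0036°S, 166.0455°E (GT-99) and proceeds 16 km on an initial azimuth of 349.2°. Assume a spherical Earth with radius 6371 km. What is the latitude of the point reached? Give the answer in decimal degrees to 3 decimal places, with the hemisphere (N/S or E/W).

δ = d/R = 16/6371 = 0.002511 rad
φ₂ = arcsin(sin φ₁ cos δ + cos φ₁ sin δ cos θ)
   = arcsin(-0.05240·1.00000 + 0.99863·0.00251·0.98229) = -2.86226°
λ₂ = λ₁ + atan2(sin θ sin δ cos φ₁, cos δ − sin φ₁ sin φ₂) = 166.01850°

2.862°S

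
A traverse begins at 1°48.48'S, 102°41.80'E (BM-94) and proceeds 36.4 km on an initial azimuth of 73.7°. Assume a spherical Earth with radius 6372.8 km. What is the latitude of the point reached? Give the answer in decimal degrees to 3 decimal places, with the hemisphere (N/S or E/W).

BM-94: φ = -1.80800°, λ = +102.69667°
δ = d/R = 36.4/6372.8 = 0.005712 rad
φ₂ = arcsin(sin φ₁ cos δ + cos φ₁ sin δ cos θ)
   = arcsin(-0.03155·0.99998 + 0.99950·0.00571·0.28067) = -1.71612°
λ₂ = λ₁ + atan2(sin θ sin δ cos φ₁, cos δ − sin φ₁ sin φ₂) = 103.01091°

1.716°S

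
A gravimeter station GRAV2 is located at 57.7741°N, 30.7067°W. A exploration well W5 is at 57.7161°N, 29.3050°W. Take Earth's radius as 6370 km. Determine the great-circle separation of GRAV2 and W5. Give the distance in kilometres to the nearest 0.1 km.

83.4 km

Δφ = -0.0580°,  Δλ = 1.4017°
a = sin²(Δφ/2) + cos φ₁ cos φ₂ sin²(Δλ/2) = 0.000043
c = 2·arcsin(√a) = 0.013095 rad = 0.7503°
d = R·c = 6370 × 0.013095 = 83.4 km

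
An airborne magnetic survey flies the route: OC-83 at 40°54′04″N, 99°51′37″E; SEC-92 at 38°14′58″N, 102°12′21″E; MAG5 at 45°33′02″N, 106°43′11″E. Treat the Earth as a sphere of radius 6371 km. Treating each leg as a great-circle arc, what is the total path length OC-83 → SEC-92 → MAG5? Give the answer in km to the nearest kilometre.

OC-83: φ = +40.90111°, λ = +99.86028°
SEC-92: φ = +38.24944°, λ = +102.20583°
MAG5: φ = +45.55056°, λ = +106.71972°
OC-83→SEC-92: c = 0.056008 rad, d = 356.83 km
SEC-92→MAG5: c = 0.140213 rad, d = 893.30 km
Total = 356.83 + 893.30 = 1250.13 km

1250 km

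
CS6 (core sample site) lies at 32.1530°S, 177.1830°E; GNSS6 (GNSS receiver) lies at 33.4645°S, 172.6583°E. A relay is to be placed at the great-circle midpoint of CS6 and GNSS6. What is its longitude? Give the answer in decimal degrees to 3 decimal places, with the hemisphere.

Bx = cos φ₂ cos Δλ = 0.831628,  By = cos φ₂ sin Δλ = -0.065811
φₘ = atan2(sin φ₁ + sin φ₂, √((cos φ₁ + Bx)² + By²)) = -32.82910°
λₘ = λ₁ + atan2(By, cos φ₁ + Bx) = 174.93735°

174.937°E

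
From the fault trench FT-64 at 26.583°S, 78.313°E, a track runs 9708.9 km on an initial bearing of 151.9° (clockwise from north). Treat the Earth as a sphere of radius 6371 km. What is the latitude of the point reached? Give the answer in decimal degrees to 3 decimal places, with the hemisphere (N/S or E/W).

53.996°S

δ = d/R = 9708.9/6371 = 1.523921 rad
φ₂ = arcsin(sin φ₁ cos δ + cos φ₁ sin δ cos θ)
   = arcsin(-0.44749·0.04686 + 0.89429·0.99890·-0.88213) = -53.99609°
λ₂ = λ₁ + atan2(sin θ sin δ cos φ₁, cos δ − sin φ₁ sin φ₂) = -154.85320°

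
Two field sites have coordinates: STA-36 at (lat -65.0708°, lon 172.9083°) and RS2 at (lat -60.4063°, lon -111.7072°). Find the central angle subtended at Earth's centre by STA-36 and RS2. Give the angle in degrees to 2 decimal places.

Δφ = 4.6645°,  Δλ = 75.3845°
a = sin²(Δφ/2) + cos φ₁ cos φ₂ sin²(Δλ/2) = 0.079472
c = 2·arcsin(√a) = 0.571562 rad = 32.7481°

32.75°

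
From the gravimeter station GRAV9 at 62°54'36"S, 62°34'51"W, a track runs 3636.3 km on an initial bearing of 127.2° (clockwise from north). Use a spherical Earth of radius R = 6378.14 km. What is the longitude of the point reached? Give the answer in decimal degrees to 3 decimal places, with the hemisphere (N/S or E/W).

GRAV9: φ = -62.91000°, λ = -62.58083°
δ = d/R = 3636.3/6378.14 = 0.570119 rad
φ₂ = arcsin(sin φ₁ cos δ + cos φ₁ sin δ cos θ)
   = arcsin(-0.89029·0.84184 + 0.45539·0.53973·-0.60460) = -63.90737°
λ₂ = λ₁ + atan2(sin θ sin δ cos φ₁, cos δ − sin φ₁ sin φ₂) = 15.23299°

15.233°E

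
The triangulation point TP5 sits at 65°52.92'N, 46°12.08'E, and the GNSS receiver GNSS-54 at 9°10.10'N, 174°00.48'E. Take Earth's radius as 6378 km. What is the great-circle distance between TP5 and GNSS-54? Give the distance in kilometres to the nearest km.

10669 km

TP5: φ = +65.88200°, λ = +46.20133°
GNSS-54: φ = +9.16833°, λ = +174.00800°
Δφ = -56.7137°,  Δλ = 127.8067°
a = sin²(Δφ/2) + cos φ₁ cos φ₂ sin²(Δλ/2) = 0.550928
c = 2·arcsin(√a) = 1.672829 rad = 95.8460°
d = R·c = 6378 × 1.672829 = 10669.3 km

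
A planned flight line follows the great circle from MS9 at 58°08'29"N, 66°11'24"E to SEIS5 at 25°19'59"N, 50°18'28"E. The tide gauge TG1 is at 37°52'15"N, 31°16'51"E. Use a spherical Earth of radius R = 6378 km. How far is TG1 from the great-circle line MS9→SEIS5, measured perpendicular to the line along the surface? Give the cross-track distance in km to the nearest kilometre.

MS9: φ = +58.14139°, λ = +66.19000°
SEIS5: φ = +25.33306°, λ = +50.30778°
TG1: φ = +37.87083°, λ = +31.28083°
δ₁₃ = central angle MS9→TG1 = 0.529434 rad  (haversine)
θ₁₃ = bearing MS9→TG1 = 243.442°,  θ₁₂ = bearing MS9→SEIS5 = 205.762°
dₓₜ = R·arcsin(sin δ₁₃ · sin(θ₁₃ − θ₁₂)) = 6378·arcsin(0.50505·sin(37.680°)) = 2001.644 km
|dₓₜ| = 2001.644 km

2002 km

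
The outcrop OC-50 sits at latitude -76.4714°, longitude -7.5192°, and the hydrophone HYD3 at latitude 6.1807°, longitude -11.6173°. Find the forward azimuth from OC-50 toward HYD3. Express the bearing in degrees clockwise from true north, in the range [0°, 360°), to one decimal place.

355.9°

Δλ = -4.0981°
y = sin Δλ · cos φ₂ = -0.071049
x = cos φ₁ sin φ₂ − sin φ₁ cos φ₂ cos Δλ = 0.989316
θ = atan2(y, x) = -4.1077° → 355.8923° (mod 360°)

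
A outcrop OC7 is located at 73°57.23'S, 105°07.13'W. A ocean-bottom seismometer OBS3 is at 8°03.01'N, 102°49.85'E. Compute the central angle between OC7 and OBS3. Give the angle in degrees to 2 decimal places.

112.11°

OC7: φ = -73.95383°, λ = -105.11883°
OBS3: φ = +8.05017°, λ = +102.83083°
Δφ = 82.0040°,  Δλ = -152.0503°
a = sin²(Δφ/2) + cos φ₁ cos φ₂ sin²(Δλ/2) = 0.688174
c = 2·arcsin(√a) = 1.956649 rad = 112.1077°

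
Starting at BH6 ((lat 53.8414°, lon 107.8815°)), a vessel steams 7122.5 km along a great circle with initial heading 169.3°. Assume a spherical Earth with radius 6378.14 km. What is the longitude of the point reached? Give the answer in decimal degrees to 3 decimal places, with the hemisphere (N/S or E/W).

117.624°E

δ = d/R = 7122.5/6378.14 = 1.116705 rad
φ₂ = arcsin(sin φ₁ cos δ + cos φ₁ sin δ cos θ)
   = arcsin(0.80739·0.43865 + 0.59002·0.89866·-0.98261) = -9.60491°
λ₂ = λ₁ + atan2(sin θ sin δ cos φ₁, cos δ − sin φ₁ sin φ₂) = 117.62417°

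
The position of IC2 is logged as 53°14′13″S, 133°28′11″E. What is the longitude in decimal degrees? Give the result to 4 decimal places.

133.4697°E

133° + 28′/60 + 11″/3600 = 133 + 0.46667 + 0.00306 = 133.4697°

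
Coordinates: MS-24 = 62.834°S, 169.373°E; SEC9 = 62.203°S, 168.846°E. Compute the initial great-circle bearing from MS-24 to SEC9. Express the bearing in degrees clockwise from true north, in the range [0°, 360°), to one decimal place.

Δλ = -0.5270°
y = sin Δλ · cos φ₂ = -0.004289
x = cos φ₁ sin φ₂ − sin φ₁ cos φ₂ cos Δλ = 0.010995
θ = atan2(y, x) = -21.3109° → 338.6891° (mod 360°)

338.7°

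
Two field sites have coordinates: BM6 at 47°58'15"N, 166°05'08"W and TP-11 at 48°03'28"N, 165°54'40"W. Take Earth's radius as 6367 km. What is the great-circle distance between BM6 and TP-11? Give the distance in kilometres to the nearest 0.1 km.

16.2 km

BM6: φ = +47.97083°, λ = -166.08556°
TP-11: φ = +48.05778°, λ = -165.91111°
Δφ = 0.0869°,  Δλ = 0.1744°
a = sin²(Δφ/2) + cos φ₁ cos φ₂ sin²(Δλ/2) = 0.000002
c = 2·arcsin(√a) = 0.002540 rad = 0.1455°
d = R·c = 6367 × 0.002540 = 16.2 km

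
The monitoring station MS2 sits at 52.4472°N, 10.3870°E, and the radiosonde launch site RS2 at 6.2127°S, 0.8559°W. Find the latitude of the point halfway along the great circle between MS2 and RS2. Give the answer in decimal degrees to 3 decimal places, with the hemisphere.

Bx = cos φ₂ cos Δλ = 0.975049,  By = cos φ₂ sin Δλ = -0.193824
φₘ = atan2(sin φ₁ + sin φ₂, √((cos φ₁ + Bx)² + By²)) = 23.21137°
λₘ = λ₁ + atan2(By, cos φ₁ + Bx) = 3.41313°

23.211°N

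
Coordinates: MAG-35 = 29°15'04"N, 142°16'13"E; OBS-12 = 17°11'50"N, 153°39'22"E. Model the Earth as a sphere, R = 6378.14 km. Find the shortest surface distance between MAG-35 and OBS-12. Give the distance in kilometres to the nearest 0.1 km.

MAG-35: φ = +29.25111°, λ = +142.27028°
OBS-12: φ = +17.19722°, λ = +153.65611°
Δφ = -12.0539°,  Δλ = 11.3858°
a = sin²(Δφ/2) + cos φ₁ cos φ₂ sin²(Δλ/2) = 0.019226
c = 2·arcsin(√a) = 0.278209 rad = 15.9402°
d = R·c = 6378.14 × 0.278209 = 1774.5 km

1774.5 km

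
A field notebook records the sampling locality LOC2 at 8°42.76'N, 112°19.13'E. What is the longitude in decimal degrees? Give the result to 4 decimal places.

112.3188°E

112° + 19.13′/60 = 112 + 0.31883 = 112.3188°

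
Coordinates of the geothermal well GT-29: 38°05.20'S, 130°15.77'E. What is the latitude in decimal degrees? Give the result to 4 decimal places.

38° + 5.20′/60 = 38 + 0.08667 = 38.0867°

38.0867°S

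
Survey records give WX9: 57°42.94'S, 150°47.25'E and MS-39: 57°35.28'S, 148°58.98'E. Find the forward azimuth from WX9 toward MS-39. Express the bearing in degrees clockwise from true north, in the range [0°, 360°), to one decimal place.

WX9: φ = -57.71567°, λ = +150.78750°
MS-39: φ = -57.58800°, λ = +148.98300°
Δλ = -1.8045°
y = sin Δλ · cos φ₂ = -0.016878
x = cos φ₁ sin φ₂ − sin φ₁ cos φ₂ cos Δλ = 0.002003
θ = atan2(y, x) = -83.2306° → 276.7694° (mod 360°)

276.8°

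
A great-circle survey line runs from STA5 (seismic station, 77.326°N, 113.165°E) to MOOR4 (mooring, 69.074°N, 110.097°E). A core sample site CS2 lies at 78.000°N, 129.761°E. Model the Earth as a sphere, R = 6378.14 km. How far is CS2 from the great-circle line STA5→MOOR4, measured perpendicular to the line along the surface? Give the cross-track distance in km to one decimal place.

358.5 km

δ₁₃ = central angle STA5→CS2 = 0.062771 rad  (haversine)
θ₁₃ = bearing STA5→CS2 = 71.202°,  θ₁₂ = bearing STA5→MOOR4 = 187.612°
dₓₜ = R·arcsin(sin δ₁₃ · sin(θ₁₃ − θ₁₂)) = 6378.14·arcsin(0.06273·sin(-116.410°)) = -358.532 km
|dₓₜ| = 358.532 km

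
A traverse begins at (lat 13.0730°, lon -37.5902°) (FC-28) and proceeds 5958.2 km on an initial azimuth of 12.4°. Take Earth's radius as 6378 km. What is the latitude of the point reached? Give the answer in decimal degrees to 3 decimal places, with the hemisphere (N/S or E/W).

δ = d/R = 5958.2/6378 = 0.934180 rad
φ₂ = arcsin(sin φ₁ cos δ + cos φ₁ sin δ cos θ)
   = arcsin(0.22619·0.59448 + 0.97408·0.80411·0.97667) = 64.08794°
λ₂ = λ₁ + atan2(sin θ sin δ cos φ₁, cos δ − sin φ₁ sin φ₂) = -14.31570°

64.088°N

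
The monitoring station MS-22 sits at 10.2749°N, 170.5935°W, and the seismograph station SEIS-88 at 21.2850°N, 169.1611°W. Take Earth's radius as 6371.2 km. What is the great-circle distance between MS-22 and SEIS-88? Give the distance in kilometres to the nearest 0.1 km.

1233.8 km

Δφ = 11.0101°,  Δλ = 1.4324°
a = sin²(Δφ/2) + cos φ₁ cos φ₂ sin²(Δλ/2) = 0.009346
c = 2·arcsin(√a) = 0.193657 rad = 11.0957°
d = R·c = 6371.2 × 0.193657 = 1233.8 km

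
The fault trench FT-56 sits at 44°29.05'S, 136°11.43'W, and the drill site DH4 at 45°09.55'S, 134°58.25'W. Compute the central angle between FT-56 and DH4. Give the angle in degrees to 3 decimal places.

1.097°

FT-56: φ = -44.48417°, λ = -136.19050°
DH4: φ = -45.15917°, λ = -134.97083°
Δφ = -0.6750°,  Δλ = 1.2197°
a = sin²(Δφ/2) + cos φ₁ cos φ₂ sin²(Δλ/2) = 0.000092
c = 2·arcsin(√a) = 0.019151 rad = 1.0973°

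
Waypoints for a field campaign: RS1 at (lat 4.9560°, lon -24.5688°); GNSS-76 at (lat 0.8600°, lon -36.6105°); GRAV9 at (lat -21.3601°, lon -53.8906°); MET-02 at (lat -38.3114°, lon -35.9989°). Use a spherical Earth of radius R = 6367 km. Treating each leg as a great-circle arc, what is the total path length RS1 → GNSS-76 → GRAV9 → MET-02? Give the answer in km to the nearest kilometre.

7057 km

RS1→GNSS-76: c = 0.221693 rad, d = 1411.52 km
GNSS-76→GRAV9: c = 0.487072 rad, d = 3101.19 km
GRAV9→MET-02: c = 0.399610 rad, d = 2544.32 km
Total = 1411.52 + 3101.19 + 2544.32 = 7057.02 km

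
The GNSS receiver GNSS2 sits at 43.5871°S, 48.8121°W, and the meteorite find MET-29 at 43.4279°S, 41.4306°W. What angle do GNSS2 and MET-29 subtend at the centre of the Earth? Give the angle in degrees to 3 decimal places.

Δφ = 0.1592°,  Δλ = 7.3815°
a = sin²(Δφ/2) + cos φ₁ cos φ₂ sin²(Δλ/2) = 0.002182
c = 2·arcsin(√a) = 0.093450 rad = 5.3543°

5.354°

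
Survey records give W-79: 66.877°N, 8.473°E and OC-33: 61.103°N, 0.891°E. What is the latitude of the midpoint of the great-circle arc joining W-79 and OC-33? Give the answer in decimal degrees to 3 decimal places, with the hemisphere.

64.039°N

Bx = cos φ₂ cos Δλ = 0.479012,  By = cos φ₂ sin Δλ = -0.063761
φₘ = atan2(sin φ₁ + sin φ₂, √((cos φ₁ + Bx)² + By²)) = 64.03890°
λₘ = λ₁ + atan2(By, cos φ₁ + Bx) = 4.28963°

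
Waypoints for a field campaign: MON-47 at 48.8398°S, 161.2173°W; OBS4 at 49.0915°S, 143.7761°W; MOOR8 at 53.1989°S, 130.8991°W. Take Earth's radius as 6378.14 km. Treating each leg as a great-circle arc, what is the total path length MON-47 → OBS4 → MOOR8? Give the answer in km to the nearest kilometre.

2279 km

MON-47→OBS4: c = 0.199453 rad, d = 1272.14 km
OBS4→MOOR8: c = 0.157860 rad, d = 1006.85 km
Total = 1272.14 + 1006.85 = 2279.00 km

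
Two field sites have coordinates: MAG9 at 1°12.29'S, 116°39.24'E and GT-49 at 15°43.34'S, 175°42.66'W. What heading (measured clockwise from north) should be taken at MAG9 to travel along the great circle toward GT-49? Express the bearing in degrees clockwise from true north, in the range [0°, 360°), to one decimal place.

MAG9: φ = -1.20483°, λ = +116.65400°
GT-49: φ = -15.72233°, λ = -175.71100°
Δλ = 67.6350°
y = sin Δλ · cos φ₂ = 0.890179
x = cos φ₁ sin φ₂ − sin φ₁ cos φ₂ cos Δλ = -0.263214
θ = atan2(y, x) = 106.4723° → 106.4723° (mod 360°)

106.5°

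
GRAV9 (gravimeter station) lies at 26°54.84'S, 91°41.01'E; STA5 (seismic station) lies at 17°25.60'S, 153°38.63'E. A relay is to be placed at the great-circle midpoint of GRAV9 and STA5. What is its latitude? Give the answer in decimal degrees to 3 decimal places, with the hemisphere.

GRAV9: φ = -26.91400°, λ = +91.68350°
STA5: φ = -17.42667°, λ = +153.64383°
Bx = cos φ₂ cos Δλ = 0.448506,  By = cos φ₂ sin Δλ = 0.842111
φₘ = atan2(sin φ₁ + sin φ₂, √((cos φ₁ + Bx)² + By²)) = -25.41674°
λₘ = λ₁ + atan2(By, cos φ₁ + Bx) = 123.82671°

25.417°S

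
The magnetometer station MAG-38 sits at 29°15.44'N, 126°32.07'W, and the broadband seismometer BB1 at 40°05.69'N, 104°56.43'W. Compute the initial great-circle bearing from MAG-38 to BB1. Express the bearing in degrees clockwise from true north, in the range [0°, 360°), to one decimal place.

MAG-38: φ = +29.25733°, λ = -126.53450°
BB1: φ = +40.09483°, λ = -104.94050°
Δλ = 21.5940°
y = sin Δλ · cos φ₂ = 0.281533
x = cos φ₁ sin φ₂ − sin φ₁ cos φ₂ cos Δλ = 0.214264
θ = atan2(y, x) = 52.7266° → 52.7266° (mod 360°)

52.7°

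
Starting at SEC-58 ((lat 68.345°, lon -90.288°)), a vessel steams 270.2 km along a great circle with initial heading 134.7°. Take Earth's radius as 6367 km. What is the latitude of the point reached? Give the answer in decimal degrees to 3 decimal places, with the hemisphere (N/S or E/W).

66.574°N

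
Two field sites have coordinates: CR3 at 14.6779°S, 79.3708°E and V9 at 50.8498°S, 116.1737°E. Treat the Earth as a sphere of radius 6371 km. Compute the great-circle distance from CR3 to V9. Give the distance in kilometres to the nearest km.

Δφ = -36.1719°,  Δλ = 36.8029°
a = sin²(Δφ/2) + cos φ₁ cos φ₂ sin²(Δλ/2) = 0.157236
c = 2·arcsin(√a) = 0.815468 rad = 46.7229°
d = R·c = 6371 × 0.815468 = 5195.3 km

5195 km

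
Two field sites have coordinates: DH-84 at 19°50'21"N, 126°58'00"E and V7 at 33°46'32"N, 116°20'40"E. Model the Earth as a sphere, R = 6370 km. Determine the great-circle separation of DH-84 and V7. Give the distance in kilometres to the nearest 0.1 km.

DH-84: φ = +19.83917°, λ = +126.96667°
V7: φ = +33.77556°, λ = +116.34444°
Δφ = 13.9364°,  Δλ = -10.6222°
a = sin²(Δφ/2) + cos φ₁ cos φ₂ sin²(Δλ/2) = 0.021417
c = 2·arcsin(√a) = 0.293749 rad = 16.8306°
d = R·c = 6370 × 0.293749 = 1871.2 km

1871.2 km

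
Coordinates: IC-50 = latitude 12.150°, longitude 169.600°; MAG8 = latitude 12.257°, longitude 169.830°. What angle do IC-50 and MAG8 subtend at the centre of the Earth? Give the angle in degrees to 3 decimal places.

0.249°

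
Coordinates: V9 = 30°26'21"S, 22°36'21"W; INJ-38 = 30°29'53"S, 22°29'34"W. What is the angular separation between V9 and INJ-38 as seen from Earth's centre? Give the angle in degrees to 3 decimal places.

V9: φ = -30.43917°, λ = -22.60583°
INJ-38: φ = -30.49806°, λ = -22.49278°
Δφ = -0.0589°,  Δλ = 0.1131°
a = sin²(Δφ/2) + cos φ₁ cos φ₂ sin²(Δλ/2) = 0.000001
c = 2·arcsin(√a) = 0.001987 rad = 0.1139°

0.114°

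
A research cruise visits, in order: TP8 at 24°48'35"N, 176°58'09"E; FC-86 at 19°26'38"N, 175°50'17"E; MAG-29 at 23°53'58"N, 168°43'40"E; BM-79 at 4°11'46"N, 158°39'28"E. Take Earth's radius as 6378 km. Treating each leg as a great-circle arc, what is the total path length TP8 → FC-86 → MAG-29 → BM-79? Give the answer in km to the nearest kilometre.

3941 km

TP8: φ = +24.80972°, λ = +176.96917°
FC-86: φ = +19.44389°, λ = +175.83806°
MAG-29: φ = +23.89944°, λ = +168.72778°
BM-79: φ = +4.19611°, λ = +158.65778°
TP8→FC-86: c = 0.095418 rad, d = 608.58 km
FC-86→MAG-29: c = 0.139051 rad, d = 886.87 km
MAG-29→BM-79: c = 0.383383 rad, d = 2445.22 km
Total = 608.58 + 886.87 + 2445.22 = 3940.66 km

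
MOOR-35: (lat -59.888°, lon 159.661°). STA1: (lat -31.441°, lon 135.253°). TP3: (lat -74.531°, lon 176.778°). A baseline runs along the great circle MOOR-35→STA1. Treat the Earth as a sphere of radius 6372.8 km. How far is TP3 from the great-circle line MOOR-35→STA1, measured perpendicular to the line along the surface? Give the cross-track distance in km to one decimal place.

δ₁₃ = central angle MOOR-35→TP3 = 0.278049 rad  (haversine)
θ₁₃ = bearing MOOR-35→TP3 = 163.381°,  θ₁₂ = bearing MOOR-35→STA1 = 319.334°
dₓₜ = R·arcsin(sin δ₁₃ · sin(θ₁₃ − θ₁₂)) = 6372.8·arcsin(0.27448·sin(-155.953°)) = -714.278 km
|dₓₜ| = 714.278 km

714.3 km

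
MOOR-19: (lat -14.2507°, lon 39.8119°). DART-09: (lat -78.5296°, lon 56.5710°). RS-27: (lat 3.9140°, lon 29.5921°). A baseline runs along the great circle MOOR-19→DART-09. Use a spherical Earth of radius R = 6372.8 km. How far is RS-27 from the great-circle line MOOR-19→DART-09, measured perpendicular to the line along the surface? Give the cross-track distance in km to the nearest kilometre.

1006 km

δ₁₃ = central angle MOOR-19→RS-27 = 0.363037 rad  (haversine)
θ₁₃ = bearing MOOR-19→RS-27 = 330.102°,  θ₁₂ = bearing MOOR-19→DART-09 = 176.367°
dₓₜ = R·arcsin(sin δ₁₃ · sin(θ₁₃ − θ₁₂)) = 6372.8·arcsin(0.35511·sin(153.735°)) = 1005.625 km
|dₓₜ| = 1005.625 km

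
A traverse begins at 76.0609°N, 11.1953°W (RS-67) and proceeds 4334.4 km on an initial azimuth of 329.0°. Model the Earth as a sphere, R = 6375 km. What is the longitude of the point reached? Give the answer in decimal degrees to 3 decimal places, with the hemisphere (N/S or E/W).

147.230°W

δ = d/R = 4334.4/6375 = 0.679906 rad
φ₂ = arcsin(sin φ₁ cos δ + cos φ₁ sin δ cos θ)
   = arcsin(0.97055·0.77763 + 0.24089·0.62872·0.85717) = 62.19652°
λ₂ = λ₁ + atan2(sin θ sin δ cos φ₁, cos δ − sin φ₁ sin φ₂) = -147.22979°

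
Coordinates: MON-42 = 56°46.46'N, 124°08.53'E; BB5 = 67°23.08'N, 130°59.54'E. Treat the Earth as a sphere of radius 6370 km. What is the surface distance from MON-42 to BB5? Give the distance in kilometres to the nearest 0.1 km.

1230.6 km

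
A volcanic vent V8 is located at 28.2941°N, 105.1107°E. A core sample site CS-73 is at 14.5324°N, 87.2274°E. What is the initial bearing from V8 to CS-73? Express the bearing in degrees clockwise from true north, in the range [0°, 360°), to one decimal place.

Δλ = -17.8833°
y = sin Δλ · cos φ₂ = -0.297255
x = cos φ₁ sin φ₂ − sin φ₁ cos φ₂ cos Δλ = -0.215715
θ = atan2(y, x) = -125.9681° → 234.0319° (mod 360°)

234.0°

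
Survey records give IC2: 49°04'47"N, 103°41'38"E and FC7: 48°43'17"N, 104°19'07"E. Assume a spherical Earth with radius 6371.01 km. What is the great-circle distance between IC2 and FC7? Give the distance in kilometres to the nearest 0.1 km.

IC2: φ = +49.07972°, λ = +103.69389°
FC7: φ = +48.72139°, λ = +104.31861°
Δφ = -0.3583°,  Δλ = 0.6247°
a = sin²(Δφ/2) + cos φ₁ cos φ₂ sin²(Δλ/2) = 0.000023
c = 2·arcsin(√a) = 0.009512 rad = 0.5450°
d = R·c = 6371.01 × 0.009512 = 60.6 km

60.6 km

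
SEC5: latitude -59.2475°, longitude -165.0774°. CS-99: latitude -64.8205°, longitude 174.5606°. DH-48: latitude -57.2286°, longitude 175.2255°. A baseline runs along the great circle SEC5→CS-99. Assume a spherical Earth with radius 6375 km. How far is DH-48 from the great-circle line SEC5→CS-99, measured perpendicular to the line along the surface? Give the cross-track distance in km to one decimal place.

δ₁₃ = central angle SEC5→DH-48 = 0.183646 rad  (haversine)
θ₁₃ = bearing SEC5→DH-48 = 272.514°,  θ₁₂ = bearing SEC5→CS-99 = 230.981°
dₓₜ = R·arcsin(sin δ₁₃ · sin(θ₁₃ − θ₁₂)) = 6375·arcsin(0.18262·sin(41.533°)) = 773.814 km
|dₓₜ| = 773.814 km

773.8 km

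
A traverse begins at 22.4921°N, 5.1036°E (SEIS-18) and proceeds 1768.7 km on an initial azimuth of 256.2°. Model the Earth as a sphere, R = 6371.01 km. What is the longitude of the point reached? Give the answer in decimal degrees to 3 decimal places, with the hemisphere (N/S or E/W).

11.139°W

δ = d/R = 1768.7/6371.01 = 0.277617 rad
φ₂ = arcsin(sin φ₁ cos δ + cos φ₁ sin δ cos θ)
   = arcsin(0.38256·0.96171 + 0.92393·0.27406·-0.23853) = 17.90910°
λ₂ = λ₁ + atan2(sin θ sin δ cos φ₁, cos δ − sin φ₁ sin φ₂) = -11.13909°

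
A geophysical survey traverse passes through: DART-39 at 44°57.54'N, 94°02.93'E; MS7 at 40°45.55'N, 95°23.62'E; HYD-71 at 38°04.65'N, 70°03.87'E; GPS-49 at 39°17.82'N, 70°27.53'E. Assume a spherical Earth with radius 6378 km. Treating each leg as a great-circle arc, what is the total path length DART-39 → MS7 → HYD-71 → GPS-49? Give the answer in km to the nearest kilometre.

DART-39: φ = +44.95900°, λ = +94.04883°
MS7: φ = +40.75917°, λ = +95.39367°
HYD-71: φ = +38.07750°, λ = +70.06450°
GPS-49: φ = +39.29700°, λ = +70.45883°
DART-39→MS7: c = 0.075290 rad, d = 480.20 km
MS7→HYD-71: c = 0.343494 rad, d = 2190.80 km
HYD-71→GPS-49: c = 0.021952 rad, d = 140.01 km
Total = 480.20 + 2190.80 + 140.01 = 2811.01 km

2811 km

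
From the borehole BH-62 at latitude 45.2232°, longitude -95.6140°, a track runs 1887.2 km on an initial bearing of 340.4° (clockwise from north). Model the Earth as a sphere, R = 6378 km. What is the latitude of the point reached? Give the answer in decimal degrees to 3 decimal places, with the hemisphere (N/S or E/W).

60.749°N

δ = d/R = 1887.2/6378 = 0.295892 rad
φ₂ = arcsin(sin φ₁ cos δ + cos φ₁ sin δ cos θ)
   = arcsin(0.70986·0.95654 + 0.70435·0.29159·0.94206) = 60.74927°
λ₂ = λ₁ + atan2(sin θ sin δ cos φ₁, cos δ − sin φ₁ sin φ₂) = -107.16161°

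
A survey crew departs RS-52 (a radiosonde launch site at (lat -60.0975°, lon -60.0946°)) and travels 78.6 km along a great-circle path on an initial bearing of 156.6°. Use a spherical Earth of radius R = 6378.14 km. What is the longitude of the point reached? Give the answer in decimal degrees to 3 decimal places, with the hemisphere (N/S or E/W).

59.521°W

δ = d/R = 78.6/6378.14 = 0.012323 rad
φ₂ = arcsin(sin φ₁ cos δ + cos φ₁ sin δ cos θ)
   = arcsin(-0.86687·0.99992 + 0.49853·0.01232·-0.91775) = -60.74428°
λ₂ = λ₁ + atan2(sin θ sin δ cos φ₁, cos δ − sin φ₁ sin φ₂) = -59.52081°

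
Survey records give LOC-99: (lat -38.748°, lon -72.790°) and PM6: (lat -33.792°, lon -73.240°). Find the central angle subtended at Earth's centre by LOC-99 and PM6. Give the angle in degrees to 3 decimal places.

4.969°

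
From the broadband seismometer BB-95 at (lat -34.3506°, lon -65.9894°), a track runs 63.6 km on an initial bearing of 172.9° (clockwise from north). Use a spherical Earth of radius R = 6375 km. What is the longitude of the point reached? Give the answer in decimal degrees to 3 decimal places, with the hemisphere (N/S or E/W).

δ = d/R = 63.6/6375 = 0.009976 rad
φ₂ = arcsin(sin φ₁ cos δ + cos φ₁ sin δ cos θ)
   = arcsin(-0.56426·0.99995 + 0.82560·0.00998·-0.99233) = -34.91780°
λ₂ = λ₁ + atan2(sin θ sin δ cos φ₁, cos δ − sin φ₁ sin φ₂) = -65.90324°

65.903°W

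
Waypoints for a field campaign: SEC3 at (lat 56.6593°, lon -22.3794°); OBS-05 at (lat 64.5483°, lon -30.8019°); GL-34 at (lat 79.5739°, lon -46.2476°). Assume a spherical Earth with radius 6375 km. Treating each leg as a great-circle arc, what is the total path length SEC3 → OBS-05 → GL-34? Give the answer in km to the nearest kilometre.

SEC3→OBS-05: c = 0.155150 rad, d = 989.08 km
OBS-05→GL-34: c = 0.272871 rad, d = 1739.55 km
Total = 989.08 + 1739.55 = 2728.63 km

2729 km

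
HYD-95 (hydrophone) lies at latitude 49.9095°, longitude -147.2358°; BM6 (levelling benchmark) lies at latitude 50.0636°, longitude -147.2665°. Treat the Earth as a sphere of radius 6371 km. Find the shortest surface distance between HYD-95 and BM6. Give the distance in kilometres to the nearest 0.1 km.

Δφ = 0.1541°,  Δλ = -0.0307°
a = sin²(Δφ/2) + cos φ₁ cos φ₂ sin²(Δλ/2) = 0.000002
c = 2·arcsin(√a) = 0.002712 rad = 0.1554°
d = R·c = 6371 × 0.002712 = 17.3 km

17.3 km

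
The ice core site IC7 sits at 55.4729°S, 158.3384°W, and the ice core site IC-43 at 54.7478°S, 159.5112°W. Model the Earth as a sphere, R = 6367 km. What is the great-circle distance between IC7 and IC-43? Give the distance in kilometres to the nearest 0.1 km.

Δφ = 0.7251°,  Δλ = -1.1728°
a = sin²(Δφ/2) + cos φ₁ cos φ₂ sin²(Δλ/2) = 0.000074
c = 2·arcsin(√a) = 0.017240 rad = 0.9878°
d = R·c = 6367 × 0.017240 = 109.8 km

109.8 km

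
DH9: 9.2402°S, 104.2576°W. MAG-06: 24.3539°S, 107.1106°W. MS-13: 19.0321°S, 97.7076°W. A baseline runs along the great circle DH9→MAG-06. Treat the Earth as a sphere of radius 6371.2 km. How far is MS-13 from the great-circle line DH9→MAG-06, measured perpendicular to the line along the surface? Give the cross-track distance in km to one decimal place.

δ₁₃ = central angle DH9→MS-13 = 0.203617 rad  (haversine)
θ₁₃ = bearing DH9→MS-13 = 147.773°,  θ₁₂ = bearing DH9→MAG-06 = 189.859°
dₓₜ = R·arcsin(sin δ₁₃ · sin(θ₁₃ − θ₁₂)) = 6371.2·arcsin(0.20221·sin(-42.086°)) = -866.166 km
|dₓₜ| = 866.166 km

866.2 km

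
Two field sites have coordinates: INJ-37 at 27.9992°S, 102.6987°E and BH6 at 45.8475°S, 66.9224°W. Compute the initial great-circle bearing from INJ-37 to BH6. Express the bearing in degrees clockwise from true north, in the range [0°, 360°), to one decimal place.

187.5°

Δλ = -169.6211°
y = sin Δλ · cos φ₂ = -0.125492
x = cos φ₁ sin φ₂ − sin φ₁ cos φ₂ cos Δλ = -0.955170
θ = atan2(y, x) = -172.5152° → 187.4848° (mod 360°)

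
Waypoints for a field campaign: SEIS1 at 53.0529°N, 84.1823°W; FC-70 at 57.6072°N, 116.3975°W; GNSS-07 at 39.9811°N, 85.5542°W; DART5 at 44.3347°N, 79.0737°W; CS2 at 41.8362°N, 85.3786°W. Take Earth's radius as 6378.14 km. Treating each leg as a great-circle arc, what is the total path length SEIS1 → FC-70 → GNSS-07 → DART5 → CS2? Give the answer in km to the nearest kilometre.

6334 km

SEIS1→FC-70: c = 0.326191 rad, d = 2080.49 km
FC-70→GNSS-07: c = 0.462372 rad, d = 2949.07 km
GNSS-07→DART5: c = 0.113087 rad, d = 721.28 km
DART5→CS2: c = 0.091399 rad, d = 582.95 km
Total = 2080.49 + 2949.07 + 721.28 + 582.95 = 6333.80 km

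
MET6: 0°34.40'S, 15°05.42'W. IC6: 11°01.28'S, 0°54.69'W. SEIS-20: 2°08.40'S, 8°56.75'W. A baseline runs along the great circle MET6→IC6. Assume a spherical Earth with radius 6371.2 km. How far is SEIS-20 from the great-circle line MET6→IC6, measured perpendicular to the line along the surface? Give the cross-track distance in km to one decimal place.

MET6: φ = -0.57333°, λ = -15.09033°
IC6: φ = -11.02133°, λ = -0.91150°
SEIS-20: φ = -2.14000°, λ = -8.94583°
δ₁₃ = central angle MET6→SEIS-20 = 0.110640 rad  (haversine)
θ₁₃ = bearing MET6→SEIS-20 = 104.367°,  θ₁₂ = bearing MET6→IC6 = 127.070°
dₓₜ = R·arcsin(sin δ₁₃ · sin(θ₁₃ − θ₁₂)) = 6371.2·arcsin(0.11041·sin(-22.703°)) = -271.596 km
|dₓₜ| = 271.596 km

271.6 km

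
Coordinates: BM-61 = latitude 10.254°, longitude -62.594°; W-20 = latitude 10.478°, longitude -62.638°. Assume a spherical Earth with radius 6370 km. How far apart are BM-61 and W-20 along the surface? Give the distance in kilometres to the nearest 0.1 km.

Δφ = 0.2240°,  Δλ = -0.0440°
a = sin²(Δφ/2) + cos φ₁ cos φ₂ sin²(Δλ/2) = 0.000004
c = 2·arcsin(√a) = 0.003982 rad = 0.2281°
d = R·c = 6370 × 0.003982 = 25.4 km

25.4 km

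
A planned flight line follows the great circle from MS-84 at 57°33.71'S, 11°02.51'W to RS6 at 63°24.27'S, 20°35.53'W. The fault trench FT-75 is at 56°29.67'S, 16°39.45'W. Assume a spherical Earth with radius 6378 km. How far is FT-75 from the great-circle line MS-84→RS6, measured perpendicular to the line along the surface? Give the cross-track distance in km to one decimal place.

MS-84: φ = -57.56183°, λ = -11.04183°
RS6: φ = -63.40450°, λ = -20.59217°
FT-75: φ = -56.49450°, λ = -16.65750°
δ₁₃ = central angle MS-84→FT-75 = 0.056480 rad  (haversine)
θ₁₃ = bearing MS-84→FT-75 = 286.880°,  θ₁₂ = bearing MS-84→RS6 = 214.759°
dₓₜ = R·arcsin(sin δ₁₃ · sin(θ₁₃ − θ₁₂)) = 6378·arcsin(0.05645·sin(72.121°)) = 342.815 km
|dₓₜ| = 342.815 km

342.8 km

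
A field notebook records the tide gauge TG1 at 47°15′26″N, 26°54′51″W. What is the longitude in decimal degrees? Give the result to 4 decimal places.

26.9142°W

26° + 54′/60 + 51″/3600 = 26 + 0.90000 + 0.01417 = 26.9142°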